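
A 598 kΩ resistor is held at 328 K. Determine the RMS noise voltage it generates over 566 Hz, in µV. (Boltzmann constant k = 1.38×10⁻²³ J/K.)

V_n = √(4kTRB)
4kTRB = 4 × 1.38×10⁻²³ × 328 × 5.98×10⁵ × 5.66×10² = 6.13×10⁻¹² V²
V_n = √(6.13×10⁻¹²) = 2.48×10⁻⁶ V = 2.48 µV

2.48 µV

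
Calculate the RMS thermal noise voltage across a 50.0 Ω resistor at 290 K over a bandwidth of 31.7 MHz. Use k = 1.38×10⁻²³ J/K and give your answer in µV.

V_n = √(4kTRB)
4kTRB = 4 × 1.38×10⁻²³ × 290 × 5.00×10¹ × 3.17×10⁷ = 2.54×10⁻¹¹ V²
V_n = √(2.54×10⁻¹¹) = 5.04×10⁻⁶ V = 5.04 µV

5.04 µV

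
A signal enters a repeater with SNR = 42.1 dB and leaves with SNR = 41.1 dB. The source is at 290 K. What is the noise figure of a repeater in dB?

NF (dB) = SNR_in(dB) − SNR_out(dB) when the source is at T₀
NF = 42.1 − 41.1 = 1.0 dB

1.0 dB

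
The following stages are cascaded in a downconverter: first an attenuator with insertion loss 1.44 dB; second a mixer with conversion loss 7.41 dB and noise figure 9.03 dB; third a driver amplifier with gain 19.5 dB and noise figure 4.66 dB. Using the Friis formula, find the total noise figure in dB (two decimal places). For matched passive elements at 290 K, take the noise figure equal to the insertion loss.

Convert to linear (a loss of L dB is a gain of −L dB): F_i = 10^(NF_i/10), G_i = 10^(G_i,dB/10)
  Stage 1: F_1 = 10^(1.44/10) = 1.393, G_1 = 10^(−1.44/10) = 0.7178
  Stage 2: F_2 = 10^(9.03/10) = 7.998, G_2 = 10^(−7.41/10) = 0.1816
  Stage 3: F_3 = 10^(4.66/10) = 2.924, G_3 = 10^(19.5/10) = 89.13
Friis cascade:
  F = 1.393 + (7.998 − 1)/0.7178 + (2.924 − 1)/0.1303 = 25.91
NF = 10 log₁₀(25.91) = 14.13 dB

14.13 dB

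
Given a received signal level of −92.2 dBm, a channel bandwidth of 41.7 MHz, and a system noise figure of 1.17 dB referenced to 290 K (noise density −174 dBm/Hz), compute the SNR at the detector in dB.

Noise floor: N = −174 + 10 log₁₀(B) + NF
10 log₁₀(4.17×10⁷) = 76.2 dB
N = −174 + 76.2 + 1.17 = −96.63 dBm
SNR = P_sig − N = −92.2 − (−96.63) = 4.43 dB → 4.4 dB

4.4 dB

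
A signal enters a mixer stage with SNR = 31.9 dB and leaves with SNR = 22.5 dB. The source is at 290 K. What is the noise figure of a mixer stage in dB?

9.4 dB

NF (dB) = SNR_in(dB) − SNR_out(dB) when the source is at T₀
NF = 31.9 − 22.5 = 9.4 dB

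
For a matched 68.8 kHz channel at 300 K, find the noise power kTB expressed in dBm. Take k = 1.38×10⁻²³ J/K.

−125.5 dBm

P_n = kTB = 1.38×10⁻²³ × 300 × 6.88×10⁴ = 2.85×10⁻¹⁶ W
In dBm: 10 log₁₀(2.85×10⁻¹⁶ / 10⁻³) = −125.5 dBm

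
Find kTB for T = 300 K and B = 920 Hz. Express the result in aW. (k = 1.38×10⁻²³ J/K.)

P_n = kTB = 1.38×10⁻²³ × 300 × 9.20×10² = 3.81×10⁻¹⁸ W = 3.81 aW

3.81 aW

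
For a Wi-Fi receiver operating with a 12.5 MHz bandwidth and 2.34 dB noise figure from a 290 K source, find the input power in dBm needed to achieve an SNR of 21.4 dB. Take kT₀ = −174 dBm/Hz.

−79.3 dBm

Sensitivity = −174 + 10 log₁₀(B) + NF + SNR_min
= −174 + 70.97 + 2.34 + 21.4
= −79.29 dBm → −79.3 dBm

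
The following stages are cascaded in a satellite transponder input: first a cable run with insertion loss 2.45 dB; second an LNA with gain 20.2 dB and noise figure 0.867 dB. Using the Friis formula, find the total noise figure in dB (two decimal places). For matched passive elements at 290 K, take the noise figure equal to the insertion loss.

Convert to linear (a loss of L dB is a gain of −L dB): F_i = 10^(NF_i/10), G_i = 10^(G_i,dB/10)
  Stage 1: F_1 = 10^(2.45/10) = 1.758, G_1 = 10^(−2.45/10) = 0.5689
  Stage 2: F_2 = 10^(0.867/10) = 1.221, G_2 = 10^(20.2/10) = 104.7
Friis cascade:
  F = 1.758 + (1.221 − 1)/0.5689 = 2.146
NF = 10 log₁₀(2.146) = 3.32 dB

3.32 dB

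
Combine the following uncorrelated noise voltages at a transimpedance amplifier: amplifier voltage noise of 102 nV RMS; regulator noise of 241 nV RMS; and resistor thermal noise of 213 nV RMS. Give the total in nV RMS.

Uncorrelated sources add in power (mean-square): V_tot = √(ΣV_i²)
V_tot = √[(1.02×10⁻⁷)² + (2.41×10⁻⁷)² + (2.13×10⁻⁷)²] = 3.37×10⁻⁷ V = 337 nV

337 nV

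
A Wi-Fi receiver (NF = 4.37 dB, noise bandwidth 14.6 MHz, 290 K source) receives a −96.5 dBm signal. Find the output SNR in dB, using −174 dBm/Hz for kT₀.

1.5 dB

Noise floor: N = −174 + 10 log₁₀(B) + NF
10 log₁₀(1.46×10⁷) = 71.64 dB
N = −174 + 71.64 + 4.37 = −97.99 dBm
SNR = P_sig − N = −96.5 − (−97.99) = 1.49 dB → 1.5 dB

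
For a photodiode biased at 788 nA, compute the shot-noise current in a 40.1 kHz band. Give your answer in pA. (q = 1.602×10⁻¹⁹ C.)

101 pA

I_n = √(2qI·B)
2qI·B = 2 × 1.602×10⁻¹⁹ × 7.88×10⁻⁷ × 4.01×10⁴ = 1.01×10⁻²⁰ A²
I_n = √(1.01×10⁻²⁰) = 1.01×10⁻¹⁰ A = 101 pA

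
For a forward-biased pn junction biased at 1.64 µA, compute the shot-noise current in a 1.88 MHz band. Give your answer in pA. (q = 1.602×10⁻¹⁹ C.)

I_n = √(2qI·B)
2qI·B = 2 × 1.602×10⁻¹⁹ × 1.64×10⁻⁶ × 1.88×10⁶ = 9.88×10⁻¹⁹ A²
I_n = √(9.88×10⁻¹⁹) = 9.94×10⁻¹⁰ A = 994 pA

994 pA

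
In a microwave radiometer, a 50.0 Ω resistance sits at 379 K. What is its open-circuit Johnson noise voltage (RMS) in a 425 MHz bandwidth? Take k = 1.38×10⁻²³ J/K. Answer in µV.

21.1 µV

V_n = √(4kTRB)
4kTRB = 4 × 1.38×10⁻²³ × 379 × 5.00×10¹ × 4.25×10⁸ = 4.45×10⁻¹⁰ V²
V_n = √(4.45×10⁻¹⁰) = 2.11×10⁻⁵ V = 21.1 µV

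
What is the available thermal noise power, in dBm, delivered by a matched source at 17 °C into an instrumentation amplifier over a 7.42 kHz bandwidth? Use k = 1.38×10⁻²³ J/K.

T = 17 °C + 273.15 = 290.15 K
P_n = kTB = 1.38×10⁻²³ × 290.15 × 7.42×10³ = 2.97×10⁻¹⁷ W
In dBm: 10 log₁₀(2.97×10⁻¹⁷ / 10⁻³) = −135.3 dBm

−135.3 dBm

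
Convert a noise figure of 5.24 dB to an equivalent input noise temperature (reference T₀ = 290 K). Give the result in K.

679 K

F = 10^(5.24/10) = 3.34195
T_e = (F − 1)·T₀ = (3.34195 − 1) × 290 = 679 K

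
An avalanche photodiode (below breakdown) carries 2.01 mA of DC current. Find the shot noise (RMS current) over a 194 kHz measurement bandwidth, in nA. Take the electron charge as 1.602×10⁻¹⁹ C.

I_n = √(2qI·B)
2qI·B = 2 × 1.602×10⁻¹⁹ × 2.01×10⁻³ × 1.94×10⁵ = 1.25×10⁻¹⁶ A²
I_n = √(1.25×10⁻¹⁶) = 1.12×10⁻⁸ A = 11.2 nA

11.2 nA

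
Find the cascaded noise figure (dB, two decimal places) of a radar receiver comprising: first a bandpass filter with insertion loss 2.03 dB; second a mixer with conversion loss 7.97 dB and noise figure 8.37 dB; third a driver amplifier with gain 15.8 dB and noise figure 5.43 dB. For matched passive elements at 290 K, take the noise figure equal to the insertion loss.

Convert to linear (a loss of L dB is a gain of −L dB): F_i = 10^(NF_i/10), G_i = 10^(G_i,dB/10)
  Stage 1: F_1 = 10^(2.03/10) = 1.596, G_1 = 10^(−2.03/10) = 0.6266
  Stage 2: F_2 = 10^(8.37/10) = 6.871, G_2 = 10^(−7.97/10) = 0.1596
  Stage 3: F_3 = 10^(5.43/10) = 3.491, G_3 = 10^(15.8/10) = 38.02
Friis cascade:
  F = 1.596 + (6.871 − 1)/0.6266 + (3.491 − 1)/0.1000 = 35.88
NF = 10 log₁₀(35.88) = 15.55 dB

15.55 dB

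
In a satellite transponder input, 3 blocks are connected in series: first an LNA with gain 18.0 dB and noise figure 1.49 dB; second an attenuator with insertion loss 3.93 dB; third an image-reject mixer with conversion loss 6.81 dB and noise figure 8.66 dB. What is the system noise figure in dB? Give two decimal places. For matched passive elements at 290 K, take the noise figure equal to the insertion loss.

2.26 dB

Convert to linear (a loss of L dB is a gain of −L dB): F_i = 10^(NF_i/10), G_i = 10^(G_i,dB/10)
  Stage 1: F_1 = 10^(1.49/10) = 1.409, G_1 = 10^(18.0/10) = 63.10
  Stage 2: F_2 = 10^(3.93/10) = 2.472, G_2 = 10^(−3.93/10) = 0.4046
  Stage 3: F_3 = 10^(8.66/10) = 7.345, G_3 = 10^(−6.81/10) = 0.2084
Friis cascade:
  F = 1.409 + (2.472 − 1)/63.10 + (7.345 − 1)/25.53 = 1.681
NF = 10 log₁₀(1.681) = 2.26 dB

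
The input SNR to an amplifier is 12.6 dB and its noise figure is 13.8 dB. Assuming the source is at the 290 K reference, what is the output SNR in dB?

By definition F = SNR_in/SNR_out, so in dB: SNR_out = SNR_in − NF
SNR_out = 12.6 − 13.8 = −1.2 dB

−1.2 dB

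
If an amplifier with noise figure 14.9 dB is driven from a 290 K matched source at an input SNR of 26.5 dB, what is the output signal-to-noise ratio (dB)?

By definition F = SNR_in/SNR_out, so in dB: SNR_out = SNR_in − NF
SNR_out = 26.5 − 14.9 = 11.6 dB

11.6 dB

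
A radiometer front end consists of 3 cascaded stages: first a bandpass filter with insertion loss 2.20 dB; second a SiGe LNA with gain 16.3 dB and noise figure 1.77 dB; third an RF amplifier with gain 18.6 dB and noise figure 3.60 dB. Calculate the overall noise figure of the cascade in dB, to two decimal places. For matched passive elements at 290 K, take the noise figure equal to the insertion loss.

4.06 dB

Convert to linear (a loss of L dB is a gain of −L dB): F_i = 10^(NF_i/10), G_i = 10^(G_i,dB/10)
  Stage 1: F_1 = 10^(2.20/10) = 1.660, G_1 = 10^(−2.20/10) = 0.6026
  Stage 2: F_2 = 10^(1.77/10) = 1.503, G_2 = 10^(16.3/10) = 42.66
  Stage 3: F_3 = 10^(3.60/10) = 2.291, G_3 = 10^(18.6/10) = 72.44
Friis cascade:
  F = 1.660 + (1.503 − 1)/0.6026 + (2.291 − 1)/25.70 = 2.545
NF = 10 log₁₀(2.545) = 4.06 dB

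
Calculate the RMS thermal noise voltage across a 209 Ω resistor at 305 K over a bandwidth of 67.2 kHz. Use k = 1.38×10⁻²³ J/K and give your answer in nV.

V_n = √(4kTRB)
4kTRB = 4 × 1.38×10⁻²³ × 305 × 2.09×10² × 6.72×10⁴ = 2.36×10⁻¹³ V²
V_n = √(2.36×10⁻¹³) = 4.86×10⁻⁷ V = 486 nV

486 nV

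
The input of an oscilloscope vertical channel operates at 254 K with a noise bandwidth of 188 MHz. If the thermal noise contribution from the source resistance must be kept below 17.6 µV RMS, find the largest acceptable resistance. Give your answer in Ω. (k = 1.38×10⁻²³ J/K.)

118 Ω

Johnson–Nyquist: V_n = √(4kTRB) ⇒ R = V_n² / (4kTB)
4kTB = 4 × 1.38×10⁻²³ × 254 × 1.88×10⁸ = 2.64×10⁻¹²
R = (1.76×10⁻⁵)² / 2.64×10⁻¹² = 1.18×10² Ω = 118 Ω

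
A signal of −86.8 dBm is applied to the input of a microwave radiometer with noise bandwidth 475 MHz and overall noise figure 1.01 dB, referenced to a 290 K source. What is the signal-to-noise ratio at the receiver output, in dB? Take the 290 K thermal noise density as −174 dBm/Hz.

Noise floor: N = −174 + 10 log₁₀(B) + NF
10 log₁₀(4.75×10⁸) = 86.77 dB
N = −174 + 86.77 + 1.01 = −86.22 dBm
SNR = P_sig − N = −86.8 − (−86.22) = −0.58 dB → −0.6 dB

−0.6 dB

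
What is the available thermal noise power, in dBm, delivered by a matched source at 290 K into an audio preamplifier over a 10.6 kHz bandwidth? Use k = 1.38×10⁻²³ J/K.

−133.7 dBm

P_n = kTB = 1.38×10⁻²³ × 290 × 1.06×10⁴ = 4.24×10⁻¹⁷ W
In dBm: 10 log₁₀(4.24×10⁻¹⁷ / 10⁻³) = −133.7 dBm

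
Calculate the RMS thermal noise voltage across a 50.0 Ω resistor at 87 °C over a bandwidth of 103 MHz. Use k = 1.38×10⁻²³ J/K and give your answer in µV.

10.1 µV

T = 87 °C + 273.15 = 360.15 K
V_n = √(4kTRB)
4kTRB = 4 × 1.38×10⁻²³ × 360.15 × 5.00×10¹ × 1.03×10⁸ = 1.02×10⁻¹⁰ V²
V_n = √(1.02×10⁻¹⁰) = 1.01×10⁻⁵ V = 10.1 µV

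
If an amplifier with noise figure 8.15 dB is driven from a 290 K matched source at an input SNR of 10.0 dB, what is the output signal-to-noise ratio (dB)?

1.85 dB

By definition F = SNR_in/SNR_out, so in dB: SNR_out = SNR_in − NF
SNR_out = 10.0 − 8.15 = 1.85 dB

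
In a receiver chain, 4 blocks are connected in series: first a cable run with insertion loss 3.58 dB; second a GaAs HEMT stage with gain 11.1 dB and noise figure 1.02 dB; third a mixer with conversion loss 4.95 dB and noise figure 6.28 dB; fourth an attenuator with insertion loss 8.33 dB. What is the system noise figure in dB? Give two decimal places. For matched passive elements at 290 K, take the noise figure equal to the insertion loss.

8.24 dB

Convert to linear (a loss of L dB is a gain of −L dB): F_i = 10^(NF_i/10), G_i = 10^(G_i,dB/10)
  Stage 1: F_1 = 10^(3.58/10) = 2.280, G_1 = 10^(−3.58/10) = 0.4385
  Stage 2: F_2 = 10^(1.02/10) = 1.265, G_2 = 10^(11.1/10) = 12.88
  Stage 3: F_3 = 10^(6.28/10) = 4.246, G_3 = 10^(−4.95/10) = 0.3199
  Stage 4: F_4 = 10^(8.33/10) = 6.808, G_4 = 10^(−8.33/10) = 0.1469
Friis cascade:
  F = 2.280 + (1.265 − 1)/0.4385 + (4.246 − 1)/5.649 + (6.808 − 1)/1.807 = 6.672
NF = 10 log₁₀(6.672) = 8.24 dB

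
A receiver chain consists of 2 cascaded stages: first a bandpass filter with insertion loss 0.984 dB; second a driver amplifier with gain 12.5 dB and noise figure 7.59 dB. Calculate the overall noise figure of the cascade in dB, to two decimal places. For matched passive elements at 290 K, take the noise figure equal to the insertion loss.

8.57 dB

Convert to linear (a loss of L dB is a gain of −L dB): F_i = 10^(NF_i/10), G_i = 10^(G_i,dB/10)
  Stage 1: F_1 = 10^(0.984/10) = 1.254, G_1 = 10^(−0.984/10) = 0.7973
  Stage 2: F_2 = 10^(7.59/10) = 5.741, G_2 = 10^(12.5/10) = 17.78
Friis cascade:
  F = 1.254 + (5.741 − 1)/0.7973 = 7.201
NF = 10 log₁₀(7.201) = 8.57 dB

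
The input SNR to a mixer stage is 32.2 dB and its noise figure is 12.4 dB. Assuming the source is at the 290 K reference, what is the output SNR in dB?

By definition F = SNR_in/SNR_out, so in dB: SNR_out = SNR_in − NF
SNR_out = 32.2 − 12.4 = 19.8 dB

19.8 dB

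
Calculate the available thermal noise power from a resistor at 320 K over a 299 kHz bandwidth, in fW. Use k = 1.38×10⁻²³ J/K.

P_n = kTB = 1.38×10⁻²³ × 320 × 2.99×10⁵ = 1.32×10⁻¹⁵ W = 1.32 fW

1.32 fW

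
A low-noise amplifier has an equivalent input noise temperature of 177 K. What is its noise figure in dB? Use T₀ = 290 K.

2.07 dB

F = 1 + T_e/T₀ = 1 + 177/290 = 1.61034
NF = 10 log₁₀(1.61034) = 2.07 dB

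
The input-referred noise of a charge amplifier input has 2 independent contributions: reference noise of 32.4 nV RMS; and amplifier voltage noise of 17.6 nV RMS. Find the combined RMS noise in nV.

Uncorrelated sources add in power (mean-square): V_tot = √(ΣV_i²)
V_tot = √[(3.24×10⁻⁸)² + (1.76×10⁻⁸)²] = 3.69×10⁻⁸ V = 36.9 nV

36.9 nV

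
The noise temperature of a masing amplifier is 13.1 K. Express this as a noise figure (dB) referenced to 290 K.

0.192 dB

F = 1 + T_e/T₀ = 1 + 13.1/290 = 1.04517
NF = 10 log₁₀(1.04517) = 0.192 dB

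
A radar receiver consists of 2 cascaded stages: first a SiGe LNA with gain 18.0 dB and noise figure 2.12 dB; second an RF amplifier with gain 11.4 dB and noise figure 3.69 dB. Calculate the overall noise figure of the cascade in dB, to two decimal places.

Convert to linear (a loss of L dB is a gain of −L dB): F_i = 10^(NF_i/10), G_i = 10^(G_i,dB/10)
  Stage 1: F_1 = 10^(2.12/10) = 1.629, G_1 = 10^(18.0/10) = 63.10
  Stage 2: F_2 = 10^(3.69/10) = 2.339, G_2 = 10^(11.4/10) = 13.80
Friis cascade:
  F = 1.629 + (2.339 − 1)/63.10 = 1.651
NF = 10 log₁₀(1.651) = 2.18 dB

2.18 dB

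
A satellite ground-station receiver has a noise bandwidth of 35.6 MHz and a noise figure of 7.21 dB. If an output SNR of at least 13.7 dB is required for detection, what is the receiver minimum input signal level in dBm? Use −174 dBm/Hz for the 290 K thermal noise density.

Sensitivity = −174 + 10 log₁₀(B) + NF + SNR_min
= −174 + 75.51 + 7.21 + 13.7
= −77.58 dBm → −77.6 dBm

−77.6 dBm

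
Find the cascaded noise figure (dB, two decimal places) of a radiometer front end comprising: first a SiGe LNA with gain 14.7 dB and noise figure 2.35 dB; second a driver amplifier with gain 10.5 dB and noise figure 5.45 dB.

2.56 dB

Convert to linear (a loss of L dB is a gain of −L dB): F_i = 10^(NF_i/10), G_i = 10^(G_i,dB/10)
  Stage 1: F_1 = 10^(2.35/10) = 1.718, G_1 = 10^(14.7/10) = 29.51
  Stage 2: F_2 = 10^(5.45/10) = 3.508, G_2 = 10^(10.5/10) = 11.22
Friis cascade:
  F = 1.718 + (3.508 − 1)/29.51 = 1.803
NF = 10 log₁₀(1.803) = 2.56 dB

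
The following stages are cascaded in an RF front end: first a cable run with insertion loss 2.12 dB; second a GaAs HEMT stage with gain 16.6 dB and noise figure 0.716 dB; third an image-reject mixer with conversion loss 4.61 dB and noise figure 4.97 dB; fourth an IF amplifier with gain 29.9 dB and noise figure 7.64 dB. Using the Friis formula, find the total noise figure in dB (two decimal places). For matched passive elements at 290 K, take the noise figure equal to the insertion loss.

Convert to linear (a loss of L dB is a gain of −L dB): F_i = 10^(NF_i/10), G_i = 10^(G_i,dB/10)
  Stage 1: F_1 = 10^(2.12/10) = 1.629, G_1 = 10^(−2.12/10) = 0.6138
  Stage 2: F_2 = 10^(0.716/10) = 1.179, G_2 = 10^(16.6/10) = 45.71
  Stage 3: F_3 = 10^(4.97/10) = 3.141, G_3 = 10^(−4.61/10) = 0.3459
  Stage 4: F_4 = 10^(7.64/10) = 5.808, G_4 = 10^(29.9/10) = 977.2
Friis cascade:
  F = 1.629 + (1.179 − 1)/0.6138 + (3.141 − 1)/28.05 + (5.808 − 1)/9.705 = 2.493
NF = 10 log₁₀(2.493) = 3.97 dB

3.97 dB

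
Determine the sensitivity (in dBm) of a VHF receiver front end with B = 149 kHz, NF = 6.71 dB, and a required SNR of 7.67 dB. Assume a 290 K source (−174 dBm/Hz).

Sensitivity = −174 + 10 log₁₀(B) + NF + SNR_min
= −174 + 51.73 + 6.71 + 7.67
= −107.89 dBm → −107.9 dBm

−107.9 dBm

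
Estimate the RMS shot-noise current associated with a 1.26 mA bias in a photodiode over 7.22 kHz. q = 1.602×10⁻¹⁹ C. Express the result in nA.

1.71 nA

I_n = √(2qI·B)
2qI·B = 2 × 1.602×10⁻¹⁹ × 1.26×10⁻³ × 7.22×10³ = 2.91×10⁻¹⁸ A²
I_n = √(2.91×10⁻¹⁸) = 1.71×10⁻⁹ A = 1.71 nA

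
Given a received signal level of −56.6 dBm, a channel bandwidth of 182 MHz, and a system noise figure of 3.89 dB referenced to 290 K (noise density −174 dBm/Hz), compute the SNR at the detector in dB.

Noise floor: N = −174 + 10 log₁₀(B) + NF
10 log₁₀(1.82×10⁸) = 82.6 dB
N = −174 + 82.6 + 3.89 = −87.51 dBm
SNR = P_sig − N = −56.6 − (−87.51) = 30.91 dB → 30.9 dB

30.9 dB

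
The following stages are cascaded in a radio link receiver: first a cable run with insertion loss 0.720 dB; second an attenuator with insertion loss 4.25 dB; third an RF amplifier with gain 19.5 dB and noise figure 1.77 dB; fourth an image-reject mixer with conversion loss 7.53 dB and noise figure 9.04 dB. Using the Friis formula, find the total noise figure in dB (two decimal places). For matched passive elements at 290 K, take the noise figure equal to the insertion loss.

6.96 dB

Convert to linear (a loss of L dB is a gain of −L dB): F_i = 10^(NF_i/10), G_i = 10^(G_i,dB/10)
  Stage 1: F_1 = 10^(0.720/10) = 1.180, G_1 = 10^(−0.720/10) = 0.8472
  Stage 2: F_2 = 10^(4.25/10) = 2.661, G_2 = 10^(−4.25/10) = 0.3758
  Stage 3: F_3 = 10^(1.77/10) = 1.503, G_3 = 10^(19.5/10) = 89.13
  Stage 4: F_4 = 10^(9.04/10) = 8.017, G_4 = 10^(−7.53/10) = 0.1766
Friis cascade:
  F = 1.180 + (2.661 − 1)/0.8472 + (1.503 − 1)/0.3184 + (8.017 − 1)/28.38 = 4.968
NF = 10 log₁₀(4.968) = 6.96 dB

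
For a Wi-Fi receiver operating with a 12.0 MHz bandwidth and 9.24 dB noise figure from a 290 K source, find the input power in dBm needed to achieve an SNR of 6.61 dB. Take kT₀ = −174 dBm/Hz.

−87.4 dBm

Sensitivity = −174 + 10 log₁₀(B) + NF + SNR_min
= −174 + 70.79 + 9.24 + 6.61
= −87.36 dBm → −87.4 dBm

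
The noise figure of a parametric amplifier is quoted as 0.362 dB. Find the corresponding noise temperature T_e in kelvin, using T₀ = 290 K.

25.2 K

F = 10^(0.362/10) = 1.08693
T_e = (F − 1)·T₀ = (1.08693 − 1) × 290 = 25.2 K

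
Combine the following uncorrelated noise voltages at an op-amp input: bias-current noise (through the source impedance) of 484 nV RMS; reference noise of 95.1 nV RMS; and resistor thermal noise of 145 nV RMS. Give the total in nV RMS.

Uncorrelated sources add in power (mean-square): V_tot = √(ΣV_i²)
V_tot = √[(4.84×10⁻⁷)² + (9.51×10⁻⁸)² + (1.45×10⁻⁷)²] = 5.14×10⁻⁷ V = 514 nV

514 nV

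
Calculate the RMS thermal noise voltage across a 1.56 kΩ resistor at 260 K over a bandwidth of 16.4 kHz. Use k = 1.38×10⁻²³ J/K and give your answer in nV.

606 nV

V_n = √(4kTRB)
4kTRB = 4 × 1.38×10⁻²³ × 260 × 1.56×10³ × 1.64×10⁴ = 3.67×10⁻¹³ V²
V_n = √(3.67×10⁻¹³) = 6.06×10⁻⁷ V = 606 nV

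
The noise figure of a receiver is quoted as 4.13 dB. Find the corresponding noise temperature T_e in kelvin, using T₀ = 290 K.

461 K

F = 10^(4.13/10) = 2.58821
T_e = (F − 1)·T₀ = (2.58821 − 1) × 290 = 461 K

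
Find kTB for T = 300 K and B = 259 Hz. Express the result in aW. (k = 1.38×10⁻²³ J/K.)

1.07 aW

P_n = kTB = 1.38×10⁻²³ × 300 × 2.59×10² = 1.07×10⁻¹⁸ W = 1.07 aW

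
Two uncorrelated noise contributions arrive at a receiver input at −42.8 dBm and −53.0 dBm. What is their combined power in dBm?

Convert to linear, add, convert back:
P₁ = 5.25×10⁻⁸ W, P₂ = 5.01×10⁻⁹ W
P_tot = 5.75×10⁻⁸ W → 10 log₁₀(P_tot / 10⁻³) = −42.4 dBm

−42.4 dBm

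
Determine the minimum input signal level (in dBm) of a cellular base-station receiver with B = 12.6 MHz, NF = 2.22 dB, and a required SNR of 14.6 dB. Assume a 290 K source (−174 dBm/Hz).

−86.2 dBm

Sensitivity = −174 + 10 log₁₀(B) + NF + SNR_min
= −174 + 71 + 2.22 + 14.6
= −86.18 dBm → −86.2 dBm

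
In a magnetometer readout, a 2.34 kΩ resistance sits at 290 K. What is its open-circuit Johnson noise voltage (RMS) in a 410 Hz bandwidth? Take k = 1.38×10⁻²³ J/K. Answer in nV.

124 nV

V_n = √(4kTRB)
4kTRB = 4 × 1.38×10⁻²³ × 290 × 2.34×10³ × 4.10×10² = 1.54×10⁻¹⁴ V²
V_n = √(1.54×10⁻¹⁴) = 1.24×10⁻⁷ V = 124 nV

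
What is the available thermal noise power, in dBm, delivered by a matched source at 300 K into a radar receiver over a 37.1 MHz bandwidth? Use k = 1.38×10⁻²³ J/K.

P_n = kTB = 1.38×10⁻²³ × 300 × 3.71×10⁷ = 1.54×10⁻¹³ W
In dBm: 10 log₁₀(1.54×10⁻¹³ / 10⁻³) = −98.1 dBm

−98.1 dBm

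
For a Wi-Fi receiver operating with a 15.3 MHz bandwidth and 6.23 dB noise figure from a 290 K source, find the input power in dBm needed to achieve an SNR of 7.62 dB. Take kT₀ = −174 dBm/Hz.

−88.3 dBm

Sensitivity = −174 + 10 log₁₀(B) + NF + SNR_min
= −174 + 71.85 + 6.23 + 7.62
= −88.30 dBm → −88.3 dBm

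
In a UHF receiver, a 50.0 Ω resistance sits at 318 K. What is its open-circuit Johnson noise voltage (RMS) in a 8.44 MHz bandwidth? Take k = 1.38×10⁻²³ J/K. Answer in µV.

V_n = √(4kTRB)
4kTRB = 4 × 1.38×10⁻²³ × 318 × 5.00×10¹ × 8.44×10⁶ = 7.41×10⁻¹² V²
V_n = √(7.41×10⁻¹²) = 2.72×10⁻⁶ V = 2.72 µV

2.72 µV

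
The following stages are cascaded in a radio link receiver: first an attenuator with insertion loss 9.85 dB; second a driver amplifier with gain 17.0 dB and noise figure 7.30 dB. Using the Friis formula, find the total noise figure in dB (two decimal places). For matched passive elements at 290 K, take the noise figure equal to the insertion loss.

17.15 dB

Convert to linear (a loss of L dB is a gain of −L dB): F_i = 10^(NF_i/10), G_i = 10^(G_i,dB/10)
  Stage 1: F_1 = 10^(9.85/10) = 9.661, G_1 = 10^(−9.85/10) = 0.1035
  Stage 2: F_2 = 10^(7.30/10) = 5.370, G_2 = 10^(17.0/10) = 50.12
Friis cascade:
  F = 9.661 + (5.370 − 1)/0.1035 = 51.88
NF = 10 log₁₀(51.88) = 17.15 dB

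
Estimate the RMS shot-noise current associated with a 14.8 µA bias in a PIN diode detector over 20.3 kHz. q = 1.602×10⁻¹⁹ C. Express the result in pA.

I_n = √(2qI·B)
2qI·B = 2 × 1.602×10⁻¹⁹ × 1.48×10⁻⁵ × 2.03×10⁴ = 9.63×10⁻²⁰ A²
I_n = √(9.63×10⁻²⁰) = 3.10×10⁻¹⁰ A = 310 pA

310 pA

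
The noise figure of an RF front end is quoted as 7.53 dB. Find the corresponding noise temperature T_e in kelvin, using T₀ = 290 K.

1352 K

F = 10^(7.53/10) = 5.66239
T_e = (F − 1)·T₀ = (5.66239 − 1) × 290 = 1352 K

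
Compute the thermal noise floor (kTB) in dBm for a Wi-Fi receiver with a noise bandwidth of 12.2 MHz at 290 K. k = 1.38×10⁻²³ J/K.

−103.1 dBm

P_n = kTB = 1.38×10⁻²³ × 290 × 1.22×10⁷ = 4.88×10⁻¹⁴ W
In dBm: 10 log₁₀(4.88×10⁻¹⁴ / 10⁻³) = −103.1 dBm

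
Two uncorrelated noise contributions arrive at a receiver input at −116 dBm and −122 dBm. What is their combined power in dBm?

−115.0 dBm

Convert to linear, add, convert back:
P₁ = 2.51×10⁻¹⁵ W, P₂ = 6.31×10⁻¹⁶ W
P_tot = 3.14×10⁻¹⁵ W → 10 log₁₀(P_tot / 10⁻³) = −115.0 dBm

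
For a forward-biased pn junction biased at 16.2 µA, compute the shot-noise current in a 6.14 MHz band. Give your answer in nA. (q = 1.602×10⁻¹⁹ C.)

I_n = √(2qI·B)
2qI·B = 2 × 1.602×10⁻¹⁹ × 1.62×10⁻⁵ × 6.14×10⁶ = 3.19×10⁻¹⁷ A²
I_n = √(3.19×10⁻¹⁷) = 5.65×10⁻⁹ A = 5.65 nA

5.65 nA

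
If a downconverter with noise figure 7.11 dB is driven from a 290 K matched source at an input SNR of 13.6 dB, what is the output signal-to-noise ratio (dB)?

By definition F = SNR_in/SNR_out, so in dB: SNR_out = SNR_in − NF
SNR_out = 13.6 − 7.11 = 6.49 dB

6.49 dB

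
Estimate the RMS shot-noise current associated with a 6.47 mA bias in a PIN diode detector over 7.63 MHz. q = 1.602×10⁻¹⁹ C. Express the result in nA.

I_n = √(2qI·B)
2qI·B = 2 × 1.602×10⁻¹⁹ × 6.47×10⁻³ × 7.63×10⁶ = 1.58×10⁻¹⁴ A²
I_n = √(1.58×10⁻¹⁴) = 1.26×10⁻⁷ A = 126 nA

126 nA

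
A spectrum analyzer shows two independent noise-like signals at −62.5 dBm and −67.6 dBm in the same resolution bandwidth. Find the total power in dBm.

−61.3 dBm

Convert to linear, add, convert back:
P₁ = 5.62×10⁻¹⁰ W, P₂ = 1.74×10⁻¹⁰ W
P_tot = 7.36×10⁻¹⁰ W → 10 log₁₀(P_tot / 10⁻³) = −61.3 dBm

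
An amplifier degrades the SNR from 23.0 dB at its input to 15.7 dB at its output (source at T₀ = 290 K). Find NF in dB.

NF (dB) = SNR_in(dB) − SNR_out(dB) when the source is at T₀
NF = 23.0 − 15.7 = 7.3 dB

7.3 dB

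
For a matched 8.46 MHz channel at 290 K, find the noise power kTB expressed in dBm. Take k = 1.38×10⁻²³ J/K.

P_n = kTB = 1.38×10⁻²³ × 290 × 8.46×10⁶ = 3.39×10⁻¹⁴ W
In dBm: 10 log₁₀(3.39×10⁻¹⁴ / 10⁻³) = −104.7 dBm

−104.7 dBm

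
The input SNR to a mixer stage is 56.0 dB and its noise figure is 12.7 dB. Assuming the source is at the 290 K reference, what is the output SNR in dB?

By definition F = SNR_in/SNR_out, so in dB: SNR_out = SNR_in − NF
SNR_out = 56.0 − 12.7 = 43.3 dB

43.3 dB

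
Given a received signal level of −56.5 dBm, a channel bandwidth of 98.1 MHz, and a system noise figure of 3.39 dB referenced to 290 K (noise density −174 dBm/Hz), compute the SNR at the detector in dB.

34.2 dB

Noise floor: N = −174 + 10 log₁₀(B) + NF
10 log₁₀(9.81×10⁷) = 79.92 dB
N = −174 + 79.92 + 3.39 = −90.69 dBm
SNR = P_sig − N = −56.5 − (−90.69) = 34.19 dB → 34.2 dB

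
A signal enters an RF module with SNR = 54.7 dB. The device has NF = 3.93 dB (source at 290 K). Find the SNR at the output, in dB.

By definition F = SNR_in/SNR_out, so in dB: SNR_out = SNR_in − NF
SNR_out = 54.7 − 3.93 = 50.77 dB

50.77 dB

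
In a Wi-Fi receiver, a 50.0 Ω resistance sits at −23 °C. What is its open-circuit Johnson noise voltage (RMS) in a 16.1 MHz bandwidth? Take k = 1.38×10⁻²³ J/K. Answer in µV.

T = −23 °C + 273.15 = 250.15 K
V_n = √(4kTRB)
4kTRB = 4 × 1.38×10⁻²³ × 250.15 × 5.00×10¹ × 1.61×10⁷ = 1.11×10⁻¹¹ V²
V_n = √(1.11×10⁻¹¹) = 3.33×10⁻⁶ V = 3.33 µV

3.33 µV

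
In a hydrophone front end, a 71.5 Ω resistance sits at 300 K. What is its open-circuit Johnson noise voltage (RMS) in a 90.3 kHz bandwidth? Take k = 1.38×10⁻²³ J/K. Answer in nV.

327 nV

V_n = √(4kTRB)
4kTRB = 4 × 1.38×10⁻²³ × 300 × 7.15×10¹ × 9.03×10⁴ = 1.07×10⁻¹³ V²
V_n = √(1.07×10⁻¹³) = 3.27×10⁻⁷ V = 327 nV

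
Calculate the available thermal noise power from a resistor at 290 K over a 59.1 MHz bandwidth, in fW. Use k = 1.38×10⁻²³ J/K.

237 fW

P_n = kTB = 1.38×10⁻²³ × 290 × 5.91×10⁷ = 2.37×10⁻¹³ W = 237 fW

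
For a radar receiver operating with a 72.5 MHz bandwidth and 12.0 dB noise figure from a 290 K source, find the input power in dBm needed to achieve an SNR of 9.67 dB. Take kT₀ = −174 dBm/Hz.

−73.7 dBm

Sensitivity = −174 + 10 log₁₀(B) + NF + SNR_min
= −174 + 78.6 + 12.0 + 9.67
= −73.73 dBm → −73.7 dBm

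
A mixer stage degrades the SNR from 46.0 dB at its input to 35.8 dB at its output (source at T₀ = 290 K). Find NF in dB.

NF (dB) = SNR_in(dB) − SNR_out(dB) when the source is at T₀
NF = 46.0 − 35.8 = 10.2 dB

10.2 dB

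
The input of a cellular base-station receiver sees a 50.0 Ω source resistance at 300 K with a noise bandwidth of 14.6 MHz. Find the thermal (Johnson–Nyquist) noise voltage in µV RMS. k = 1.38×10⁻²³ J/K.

3.48 µV

V_n = √(4kTRB)
4kTRB = 4 × 1.38×10⁻²³ × 300 × 5.00×10¹ × 1.46×10⁷ = 1.21×10⁻¹¹ V²
V_n = √(1.21×10⁻¹¹) = 3.48×10⁻⁶ V = 3.48 µV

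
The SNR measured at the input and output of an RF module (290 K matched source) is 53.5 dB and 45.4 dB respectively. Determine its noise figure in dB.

8.1 dB

NF (dB) = SNR_in(dB) − SNR_out(dB) when the source is at T₀
NF = 53.5 − 45.4 = 8.1 dB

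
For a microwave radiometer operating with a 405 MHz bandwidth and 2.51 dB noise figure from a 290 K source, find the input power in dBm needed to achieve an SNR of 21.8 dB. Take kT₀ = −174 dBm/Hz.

−63.6 dBm

Sensitivity = −174 + 10 log₁₀(B) + NF + SNR_min
= −174 + 86.07 + 2.51 + 21.8
= −63.62 dBm → −63.6 dBm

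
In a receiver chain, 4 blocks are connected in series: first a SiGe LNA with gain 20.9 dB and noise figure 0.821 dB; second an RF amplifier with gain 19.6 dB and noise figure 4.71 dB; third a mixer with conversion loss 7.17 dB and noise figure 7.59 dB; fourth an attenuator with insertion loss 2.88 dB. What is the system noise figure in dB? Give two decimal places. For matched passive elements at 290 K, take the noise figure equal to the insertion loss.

Convert to linear (a loss of L dB is a gain of −L dB): F_i = 10^(NF_i/10), G_i = 10^(G_i,dB/10)
  Stage 1: F_1 = 10^(0.821/10) = 1.208, G_1 = 10^(20.9/10) = 123.0
  Stage 2: F_2 = 10^(4.71/10) = 2.958, G_2 = 10^(19.6/10) = 91.20
  Stage 3: F_3 = 10^(7.59/10) = 5.741, G_3 = 10^(−7.17/10) = 0.1919
  Stage 4: F_4 = 10^(2.88/10) = 1.941, G_4 = 10^(−2.88/10) = 0.5152
Friis cascade:
  F = 1.208 + (2.958 − 1)/123.0 + (5.741 − 1)/1.122×10⁴ + (1.941 − 1)/2153 = 1.225
NF = 10 log₁₀(1.225) = 0.88 dB

0.88 dB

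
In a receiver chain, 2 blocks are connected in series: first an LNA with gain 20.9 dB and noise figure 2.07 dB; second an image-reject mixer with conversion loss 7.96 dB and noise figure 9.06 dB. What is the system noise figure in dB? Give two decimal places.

2.22 dB

Convert to linear (a loss of L dB is a gain of −L dB): F_i = 10^(NF_i/10), G_i = 10^(G_i,dB/10)
  Stage 1: F_1 = 10^(2.07/10) = 1.611, G_1 = 10^(20.9/10) = 123.0
  Stage 2: F_2 = 10^(9.06/10) = 8.054, G_2 = 10^(−7.96/10) = 0.1600
Friis cascade:
  F = 1.611 + (8.054 − 1)/123.0 = 1.668
NF = 10 log₁₀(1.668) = 2.22 dB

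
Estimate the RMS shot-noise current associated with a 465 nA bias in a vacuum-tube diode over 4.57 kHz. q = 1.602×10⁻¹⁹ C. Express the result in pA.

26.1 pA

I_n = √(2qI·B)
2qI·B = 2 × 1.602×10⁻¹⁹ × 4.65×10⁻⁷ × 4.57×10³ = 6.81×10⁻²² A²
I_n = √(6.81×10⁻²²) = 2.61×10⁻¹¹ A = 26.1 pA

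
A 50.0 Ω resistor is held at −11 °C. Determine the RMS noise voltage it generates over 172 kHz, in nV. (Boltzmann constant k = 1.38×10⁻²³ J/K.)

353 nV

T = −11 °C + 273.15 = 262.15 K
V_n = √(4kTRB)
4kTRB = 4 × 1.38×10⁻²³ × 262.15 × 5.00×10¹ × 1.72×10⁵ = 1.24×10⁻¹³ V²
V_n = √(1.24×10⁻¹³) = 3.53×10⁻⁷ V = 353 nV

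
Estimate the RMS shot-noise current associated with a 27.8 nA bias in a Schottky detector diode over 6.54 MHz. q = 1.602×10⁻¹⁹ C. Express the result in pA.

241 pA

I_n = √(2qI·B)
2qI·B = 2 × 1.602×10⁻¹⁹ × 2.78×10⁻⁸ × 6.54×10⁶ = 5.83×10⁻²⁰ A²
I_n = √(5.83×10⁻²⁰) = 2.41×10⁻¹⁰ A = 241 pA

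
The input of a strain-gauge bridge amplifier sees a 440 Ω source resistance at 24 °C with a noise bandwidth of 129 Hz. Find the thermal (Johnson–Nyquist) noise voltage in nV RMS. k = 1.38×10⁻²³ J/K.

T = 24 °C + 273.15 = 297.15 K
V_n = √(4kTRB)
4kTRB = 4 × 1.38×10⁻²³ × 297.15 × 4.40×10² × 1.29×10² = 9.31×10⁻¹⁶ V²
V_n = √(9.31×10⁻¹⁶) = 3.05×10⁻⁸ V = 30.5 nV

30.5 nV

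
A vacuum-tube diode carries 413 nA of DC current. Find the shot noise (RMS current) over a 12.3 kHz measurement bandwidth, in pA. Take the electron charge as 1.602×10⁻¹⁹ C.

I_n = √(2qI·B)
2qI·B = 2 × 1.602×10⁻¹⁹ × 4.13×10⁻⁷ × 1.23×10⁴ = 1.63×10⁻²¹ A²
I_n = √(1.63×10⁻²¹) = 4.03×10⁻¹¹ A = 40.3 pA

40.3 pA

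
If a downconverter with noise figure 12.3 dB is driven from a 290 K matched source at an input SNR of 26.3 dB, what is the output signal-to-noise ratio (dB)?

14.0 dB

By definition F = SNR_in/SNR_out, so in dB: SNR_out = SNR_in − NF
SNR_out = 26.3 − 12.3 = 14.0 dB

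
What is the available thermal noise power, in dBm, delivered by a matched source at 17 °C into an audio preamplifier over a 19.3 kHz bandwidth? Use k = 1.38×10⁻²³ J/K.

−131.1 dBm

T = 17 °C + 273.15 = 290.15 K
P_n = kTB = 1.38×10⁻²³ × 290.15 × 1.93×10⁴ = 7.73×10⁻¹⁷ W
In dBm: 10 log₁₀(7.73×10⁻¹⁷ / 10⁻³) = −131.1 dBm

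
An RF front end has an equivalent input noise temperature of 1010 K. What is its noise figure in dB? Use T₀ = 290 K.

6.52 dB

F = 1 + T_e/T₀ = 1 + 1010/290 = 4.48276
NF = 10 log₁₀(4.48276) = 6.52 dB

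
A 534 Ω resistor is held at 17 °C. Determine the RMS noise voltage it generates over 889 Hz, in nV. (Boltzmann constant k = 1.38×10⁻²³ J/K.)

T = 17 °C + 273.15 = 290.15 K
V_n = √(4kTRB)
4kTRB = 4 × 1.38×10⁻²³ × 290.15 × 5.34×10² × 8.89×10² = 7.60×10⁻¹⁵ V²
V_n = √(7.60×10⁻¹⁵) = 8.72×10⁻⁸ V = 87.2 nV

87.2 nV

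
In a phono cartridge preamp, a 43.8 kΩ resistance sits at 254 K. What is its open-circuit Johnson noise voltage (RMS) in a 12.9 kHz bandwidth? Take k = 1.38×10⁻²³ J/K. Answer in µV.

2.81 µV

V_n = √(4kTRB)
4kTRB = 4 × 1.38×10⁻²³ × 254 × 4.38×10⁴ × 1.29×10⁴ = 7.92×10⁻¹² V²
V_n = √(7.92×10⁻¹²) = 2.81×10⁻⁶ V = 2.81 µV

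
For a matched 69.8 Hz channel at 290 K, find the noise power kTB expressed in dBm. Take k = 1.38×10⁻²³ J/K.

P_n = kTB = 1.38×10⁻²³ × 290 × 6.98×10¹ = 2.79×10⁻¹⁹ W
In dBm: 10 log₁₀(2.79×10⁻¹⁹ / 10⁻³) = −155.5 dBm

−155.5 dBm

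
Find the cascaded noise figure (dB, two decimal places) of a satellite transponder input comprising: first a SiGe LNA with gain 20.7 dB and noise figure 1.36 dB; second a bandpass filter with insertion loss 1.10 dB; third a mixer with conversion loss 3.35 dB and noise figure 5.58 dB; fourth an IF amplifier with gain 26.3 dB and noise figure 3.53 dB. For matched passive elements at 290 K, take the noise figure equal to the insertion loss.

1.55 dB

Convert to linear (a loss of L dB is a gain of −L dB): F_i = 10^(NF_i/10), G_i = 10^(G_i,dB/10)
  Stage 1: F_1 = 10^(1.36/10) = 1.368, G_1 = 10^(20.7/10) = 117.5
  Stage 2: F_2 = 10^(1.10/10) = 1.288, G_2 = 10^(−1.10/10) = 0.7762
  Stage 3: F_3 = 10^(5.58/10) = 3.614, G_3 = 10^(−3.35/10) = 0.4624
  Stage 4: F_4 = 10^(3.53/10) = 2.254, G_4 = 10^(26.3/10) = 426.6
Friis cascade:
  F = 1.368 + (1.288 − 1)/117.5 + (3.614 − 1)/91.20 + (2.254 − 1)/42.17 = 1.429
NF = 10 log₁₀(1.429) = 1.55 dB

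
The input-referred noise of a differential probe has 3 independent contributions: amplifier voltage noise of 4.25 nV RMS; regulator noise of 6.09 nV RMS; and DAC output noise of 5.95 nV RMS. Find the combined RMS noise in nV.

9.52 nV

Uncorrelated sources add in power (mean-square): V_tot = √(ΣV_i²)
V_tot = √[(4.25×10⁻⁹)² + (6.09×10⁻⁹)² + (5.95×10⁻⁹)²] = 9.52×10⁻⁹ V = 9.52 nV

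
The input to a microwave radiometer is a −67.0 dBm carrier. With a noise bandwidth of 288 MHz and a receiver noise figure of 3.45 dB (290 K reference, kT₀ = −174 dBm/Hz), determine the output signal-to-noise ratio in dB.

Noise floor: N = −174 + 10 log₁₀(B) + NF
10 log₁₀(2.88×10⁸) = 84.59 dB
N = −174 + 84.59 + 3.45 = −85.96 dBm
SNR = P_sig − N = −67.0 − (−85.96) = 18.96 dB → 19.0 dB

19.0 dB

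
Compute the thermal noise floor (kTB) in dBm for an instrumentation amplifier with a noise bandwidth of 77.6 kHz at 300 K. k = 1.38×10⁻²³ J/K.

P_n = kTB = 1.38×10⁻²³ × 300 × 7.76×10⁴ = 3.21×10⁻¹⁶ W
In dBm: 10 log₁₀(3.21×10⁻¹⁶ / 10⁻³) = −124.9 dBm

−124.9 dBm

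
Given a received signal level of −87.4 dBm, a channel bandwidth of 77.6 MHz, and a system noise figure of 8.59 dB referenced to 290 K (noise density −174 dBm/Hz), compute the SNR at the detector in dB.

Noise floor: N = −174 + 10 log₁₀(B) + NF
10 log₁₀(7.76×10⁷) = 78.9 dB
N = −174 + 78.9 + 8.59 = −86.51 dBm
SNR = P_sig − N = −87.4 − (−86.51) = −0.89 dB → −0.9 dB

−0.9 dB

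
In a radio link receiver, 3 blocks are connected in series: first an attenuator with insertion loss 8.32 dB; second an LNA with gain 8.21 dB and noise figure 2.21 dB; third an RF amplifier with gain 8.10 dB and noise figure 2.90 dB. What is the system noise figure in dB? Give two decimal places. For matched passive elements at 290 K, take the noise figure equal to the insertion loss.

Convert to linear (a loss of L dB is a gain of −L dB): F_i = 10^(NF_i/10), G_i = 10^(G_i,dB/10)
  Stage 1: F_1 = 10^(8.32/10) = 6.792, G_1 = 10^(−8.32/10) = 0.1472
  Stage 2: F_2 = 10^(2.21/10) = 1.663, G_2 = 10^(8.21/10) = 6.622
  Stage 3: F_3 = 10^(2.90/10) = 1.950, G_3 = 10^(8.10/10) = 6.457
Friis cascade:
  F = 6.792 + (1.663 − 1)/0.1472 + (1.950 − 1)/0.9750 = 12.27
NF = 10 log₁₀(12.27) = 10.89 dB

10.89 dB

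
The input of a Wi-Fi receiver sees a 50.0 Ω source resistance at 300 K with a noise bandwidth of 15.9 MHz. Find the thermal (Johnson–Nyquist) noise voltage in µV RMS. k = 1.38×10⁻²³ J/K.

V_n = √(4kTRB)
4kTRB = 4 × 1.38×10⁻²³ × 300 × 5.00×10¹ × 1.59×10⁷ = 1.32×10⁻¹¹ V²
V_n = √(1.32×10⁻¹¹) = 3.63×10⁻⁶ V = 3.63 µV

3.63 µV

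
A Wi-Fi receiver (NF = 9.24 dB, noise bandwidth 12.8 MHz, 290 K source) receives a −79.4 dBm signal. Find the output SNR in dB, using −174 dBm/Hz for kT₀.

Noise floor: N = −174 + 10 log₁₀(B) + NF
10 log₁₀(1.28×10⁷) = 71.07 dB
N = −174 + 71.07 + 9.24 = −93.69 dBm
SNR = P_sig − N = −79.4 − (−93.69) = 14.29 dB → 14.3 dB

14.3 dB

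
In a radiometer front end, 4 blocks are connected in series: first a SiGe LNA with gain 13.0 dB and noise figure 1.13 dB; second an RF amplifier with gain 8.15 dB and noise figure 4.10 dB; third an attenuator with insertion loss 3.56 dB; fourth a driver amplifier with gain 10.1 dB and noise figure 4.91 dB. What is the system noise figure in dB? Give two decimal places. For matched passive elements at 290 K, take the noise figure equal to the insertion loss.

1.53 dB

Convert to linear (a loss of L dB is a gain of −L dB): F_i = 10^(NF_i/10), G_i = 10^(G_i,dB/10)
  Stage 1: F_1 = 10^(1.13/10) = 1.297, G_1 = 10^(13.0/10) = 19.95
  Stage 2: F_2 = 10^(4.10/10) = 2.570, G_2 = 10^(8.15/10) = 6.531
  Stage 3: F_3 = 10^(3.56/10) = 2.270, G_3 = 10^(−3.56/10) = 0.4406
  Stage 4: F_4 = 10^(4.91/10) = 3.097, G_4 = 10^(10.1/10) = 10.23
Friis cascade:
  F = 1.297 + (2.570 − 1)/19.95 + (2.270 − 1)/130.3 + (3.097 − 1)/57.41 = 1.422
NF = 10 log₁₀(1.422) = 1.53 dB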